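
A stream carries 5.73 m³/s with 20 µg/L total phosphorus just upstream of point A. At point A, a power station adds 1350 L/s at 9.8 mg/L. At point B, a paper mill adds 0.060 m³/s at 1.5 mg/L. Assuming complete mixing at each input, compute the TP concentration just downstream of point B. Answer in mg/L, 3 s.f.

1.88 mg/L

20 µg/L = 0.02 mg/L.
1350 L/s = 1.35 m³/s.
After input A: C = (5.73·0.02 + 1.35·9.8) / 7.08 = 1.885 mg/L.
After input B: C = (7.08·1.885 + 0.06·1.5) / 7.14 = 1.882 mg/L.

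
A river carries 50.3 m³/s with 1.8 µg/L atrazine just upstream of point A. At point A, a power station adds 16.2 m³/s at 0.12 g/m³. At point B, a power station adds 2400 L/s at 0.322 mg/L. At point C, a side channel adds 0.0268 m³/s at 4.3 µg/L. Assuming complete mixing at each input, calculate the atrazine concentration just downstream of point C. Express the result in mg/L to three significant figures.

1.8 µg/L = 0.0018 mg/L.
After input A: C = (50.3·0.0018 + 16.2·0.12) / 66.5 = 0.03059 mg/L.
2400 L/s = 2.4 m³/s.
After input B: C = (66.5·0.03059 + 2.4·0.322) / 68.9 = 0.04075 mg/L.
4.3 µg/L = 0.0043 mg/L.
After input C: C = (68.9·0.04075 + 0.0268·0.0043) / 68.93 = 0.04073 mg/L.

0.0407 mg/L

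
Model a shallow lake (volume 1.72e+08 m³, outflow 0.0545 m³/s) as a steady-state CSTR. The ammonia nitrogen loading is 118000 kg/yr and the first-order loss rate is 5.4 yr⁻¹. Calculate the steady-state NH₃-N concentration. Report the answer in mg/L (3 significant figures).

Outflow Q = 0.0545 m³/s × 3.156e+07 s/yr = 1.72e+06 m³/yr.
Steady-state CSTR mass balance: W = Q·C + k·V·C, so C = W/(Q + kV).
Q + kV = 1.72e+06 + 5.4·1.72e+08 = 9.305e+08 m³/yr.
C = 118000/9.305e+08 = 0.0001268 kg/m³ = 0.1268 mg/L.

0.127 mg/L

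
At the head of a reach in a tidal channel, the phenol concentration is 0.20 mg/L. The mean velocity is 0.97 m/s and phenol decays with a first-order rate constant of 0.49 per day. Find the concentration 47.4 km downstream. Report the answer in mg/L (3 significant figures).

0.152 mg/L

Travel time t = 47.4 km / 0.97 m/s = 4.74e+04/0.97 = 4.887e+04 s = 0.5656 d.
First-order decay: C = 0.20·exp(−0.49·0.5656) = 0.20·0.758 = 0.1516 mg/L.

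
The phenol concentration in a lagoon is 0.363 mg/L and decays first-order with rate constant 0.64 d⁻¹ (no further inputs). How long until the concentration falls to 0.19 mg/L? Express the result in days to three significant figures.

1.01 d

t = ln(C₀/C)/k = ln(0.363/0.19)/0.64 = 0.6474/0.64 = 1.012 d.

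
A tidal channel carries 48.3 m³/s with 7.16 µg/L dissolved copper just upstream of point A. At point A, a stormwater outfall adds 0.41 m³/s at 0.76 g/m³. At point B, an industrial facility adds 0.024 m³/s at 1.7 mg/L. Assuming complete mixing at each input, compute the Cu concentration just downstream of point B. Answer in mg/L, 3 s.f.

0.0143 mg/L

7.16 µg/L = 0.00716 mg/L.
After input A: C = (48.3·0.00716 + 0.41·0.76) / 48.71 = 0.0135 mg/L.
After input B: C = (48.71·0.0135 + 0.024·1.7) / 48.73 = 0.01433 mg/L.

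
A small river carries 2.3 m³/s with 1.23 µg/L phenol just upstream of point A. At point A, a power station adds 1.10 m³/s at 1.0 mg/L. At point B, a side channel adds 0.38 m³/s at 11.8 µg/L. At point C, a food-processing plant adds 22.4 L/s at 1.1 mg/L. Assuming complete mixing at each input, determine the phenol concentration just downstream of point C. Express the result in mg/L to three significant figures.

0.298 mg/L

1.23 µg/L = 0.00123 mg/L.
After input A: C = (2.3·0.00123 + 1.1·1) / 3.4 = 0.3244 mg/L.
11.8 µg/L = 0.0118 mg/L.
After input B: C = (3.4·0.3244 + 0.38·0.0118) / 3.78 = 0.2929 mg/L.
22.4 L/s = 0.0224 m³/s.
After input C: C = (3.78·0.2929 + 0.0224·1.1) / 3.802 = 0.2977 mg/L.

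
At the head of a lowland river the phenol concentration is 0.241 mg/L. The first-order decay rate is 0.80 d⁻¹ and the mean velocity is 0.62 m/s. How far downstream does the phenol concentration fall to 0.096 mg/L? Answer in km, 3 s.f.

From C = C₀·e^(−kt), t = ln(C₀/C)/k = ln(0.241/0.096)/0.80 = 0.9204/0.80 = 1.151 d.
Distance = v·t = 0.62 m/s × 9.941e+04 s = 6.163e+04 m = 61.63 km.

61.6 km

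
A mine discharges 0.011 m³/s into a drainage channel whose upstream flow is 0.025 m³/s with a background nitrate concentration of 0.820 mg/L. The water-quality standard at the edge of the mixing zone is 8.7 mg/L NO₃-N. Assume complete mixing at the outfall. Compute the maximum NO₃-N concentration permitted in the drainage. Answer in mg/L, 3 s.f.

26.6 mg/L

Mass balance: 8.7·0.036 = 0.011·Cₑ + 0.025·0.82.
Cₑ = (0.3132 − 0.0205) / 0.011 = 26.61 mg/L.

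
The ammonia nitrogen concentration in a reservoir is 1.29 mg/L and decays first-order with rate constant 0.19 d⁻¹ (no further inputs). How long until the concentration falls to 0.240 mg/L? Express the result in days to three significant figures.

t = ln(C₀/C)/k = ln(1.29/0.240)/0.19 = 1.682/0.19 = 8.851 d.

8.85 d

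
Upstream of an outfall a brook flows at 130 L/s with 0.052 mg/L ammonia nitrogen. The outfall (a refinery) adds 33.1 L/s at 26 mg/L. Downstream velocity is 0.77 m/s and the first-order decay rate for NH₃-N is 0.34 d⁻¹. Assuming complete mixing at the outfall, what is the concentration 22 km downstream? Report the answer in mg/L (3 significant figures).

33.1 L/s = 0.0331 m³/s.
130 L/s = 0.13 m³/s.
After complete mixing, C₀ = (0.0331·26 + 0.13·0.052) / 0.1631 = 5.318 mg/L.
Travel time t = 2.2e+04 m / 0.77 m/s = 2.857e+04 s = 0.3307 d.
C = 5.318·exp(−0.34·0.3307) = 5.318·0.8937 = 4.752 mg/L.

4.75 mg/L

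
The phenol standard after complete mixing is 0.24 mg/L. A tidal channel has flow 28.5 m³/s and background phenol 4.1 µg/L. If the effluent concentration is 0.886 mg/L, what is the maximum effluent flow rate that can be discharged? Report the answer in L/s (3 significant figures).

10400 L/s

4.1 µg/L = 0.0041 mg/L.
Mass balance at complete mixing: C_std·(Q_w + Q_r) = Q_w·C_e + Q_r·C_b.
Rearranging, Q_w = Q_r·(C_std − C_b)/(C_e − C_std) = 28.5·(0.24 − 0.0041) / (0.886 − 0.24) = 10.41 m³/s.
= 1.041e+04 L/s.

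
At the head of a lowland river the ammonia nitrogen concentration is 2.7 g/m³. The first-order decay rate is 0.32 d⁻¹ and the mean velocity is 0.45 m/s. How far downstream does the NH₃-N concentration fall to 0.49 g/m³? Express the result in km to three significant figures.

207 km

From C = C₀·e^(−kt), t = ln(C₀/C)/k = ln(2.7/0.49)/0.32 = 1.707/0.32 = 5.333 d.
Distance = v·t = 0.45 m/s × 4.608e+05 s = 2.074e+05 m = 207.4 km.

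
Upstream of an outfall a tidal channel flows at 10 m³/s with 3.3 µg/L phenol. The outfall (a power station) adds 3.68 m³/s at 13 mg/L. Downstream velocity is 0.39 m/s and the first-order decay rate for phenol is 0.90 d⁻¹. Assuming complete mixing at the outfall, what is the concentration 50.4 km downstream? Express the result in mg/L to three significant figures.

0.911 mg/L

3.3 µg/L = 0.0033 mg/L.
After complete mixing, C₀ = (3.68·13 + 10·0.0033) / 13.68 = 3.499 mg/L.
Travel time t = 5.04e+04 m / 0.39 m/s = 1.292e+05 s = 1.496 d.
C = 3.499·exp(−0.90·1.496) = 3.499·0.2602 = 0.9107 mg/L.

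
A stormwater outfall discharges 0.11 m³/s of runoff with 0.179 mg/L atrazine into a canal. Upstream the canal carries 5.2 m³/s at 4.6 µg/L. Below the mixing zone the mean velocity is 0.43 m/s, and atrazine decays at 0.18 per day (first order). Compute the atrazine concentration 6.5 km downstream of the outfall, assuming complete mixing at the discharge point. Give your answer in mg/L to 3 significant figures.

0.00796 mg/L

4.6 µg/L = 0.0046 mg/L.
After complete mixing, C₀ = (0.11·0.179 + 5.2·0.0046) / 5.31 = 0.008213 mg/L.
Travel time t = 6500 m / 0.43 m/s = 1.512e+04 s = 0.175 d.
C = 0.008213·exp(−0.18·0.175) = 0.008213·0.969 = 0.007958 mg/L.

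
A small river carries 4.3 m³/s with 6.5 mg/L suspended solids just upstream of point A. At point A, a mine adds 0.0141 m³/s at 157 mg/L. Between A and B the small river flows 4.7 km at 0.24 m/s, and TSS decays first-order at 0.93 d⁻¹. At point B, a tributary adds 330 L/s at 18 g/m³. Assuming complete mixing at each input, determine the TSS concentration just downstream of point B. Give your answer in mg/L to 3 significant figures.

6.54 mg/L

After input A: C = (4.3·6.5 + 0.0141·157) / 4.314 = 6.992 mg/L.
Over the 4.7 km reach to input B (t = 1.958e+04 s = 0.2267 d), decay gives C = 6.992·exp(−0.93·0.2267) = 5.663 mg/L.
330 L/s = 0.33 m³/s.
After input B: C = (4.314·5.663 + 0.33·18) / 4.644 = 6.54 mg/L.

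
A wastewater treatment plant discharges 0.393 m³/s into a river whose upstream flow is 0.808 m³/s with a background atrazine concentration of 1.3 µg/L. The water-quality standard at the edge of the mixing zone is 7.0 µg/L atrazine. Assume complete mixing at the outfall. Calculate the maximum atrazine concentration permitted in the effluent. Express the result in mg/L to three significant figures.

0.0187 mg/L

1.3 µg/L = 0.0013 mg/L.
7.0 µg/L = 0.007 mg/L.
Mass balance: 0.007·1.201 = 0.393·Cₑ + 0.808·0.0013.
Cₑ = (0.008407 − 0.00105) / 0.393 = 0.01872 mg/L.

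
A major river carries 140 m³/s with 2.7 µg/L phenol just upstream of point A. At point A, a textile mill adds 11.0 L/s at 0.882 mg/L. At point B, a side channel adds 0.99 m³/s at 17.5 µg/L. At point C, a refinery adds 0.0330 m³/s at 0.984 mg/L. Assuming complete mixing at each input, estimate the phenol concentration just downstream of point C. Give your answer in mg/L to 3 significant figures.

2.7 µg/L = 0.0027 mg/L.
11.0 L/s = 0.011 m³/s.
After input A: C = (140·0.0027 + 0.011·0.882) / 140 = 0.002769 mg/L.
17.5 µg/L = 0.0175 mg/L.
After input B: C = (140·0.002769 + 0.99·0.0175) / 141 = 0.002873 mg/L.
After input C: C = (141·0.002873 + 0.033·0.984) / 141 = 0.003102 mg/L.

0.00310 mg/L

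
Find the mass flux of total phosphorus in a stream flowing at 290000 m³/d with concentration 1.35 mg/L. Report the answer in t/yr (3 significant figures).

290000 m³/d = 3.356 m³/s.
Mass flux = Q·C = 3.356 m³/s × 1.35 g/m³ = 4.531 g/s.
= 4.531 g/s × 31.56 = 143 t/yr.

143 t/yr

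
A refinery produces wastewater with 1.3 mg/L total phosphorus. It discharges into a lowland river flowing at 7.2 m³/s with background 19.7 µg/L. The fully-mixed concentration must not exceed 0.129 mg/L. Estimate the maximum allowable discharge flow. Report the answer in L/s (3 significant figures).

19.7 µg/L = 0.0197 mg/L.
Mass balance at complete mixing: C_std·(Q_w + Q_r) = Q_w·C_e + Q_r·C_b.
Rearranging, Q_w = Q_r·(C_std − C_b)/(C_e − C_std) = 7.2·(0.129 − 0.0197) / (1.3 − 0.129) = 0.672 m³/s.
= 672 L/s.

672 L/s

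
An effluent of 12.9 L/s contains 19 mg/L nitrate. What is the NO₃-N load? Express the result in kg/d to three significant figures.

12.9 L/s = 0.0129 m³/s.
Mass flux = Q·C = 0.0129 m³/s × 19 g/m³ = 0.2451 g/s.
= 0.2451 g/s × 86.4 = 21.18 kg/d.

21.2 kg/d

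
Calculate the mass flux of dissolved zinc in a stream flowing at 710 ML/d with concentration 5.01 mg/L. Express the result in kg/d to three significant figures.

3560 kg/d

710 ML/d = 8.218 m³/s.
Mass flux = Q·C = 8.218 m³/s × 5.01 g/m³ = 41.17 g/s.
= 41.17 g/s × 86.4 = 3557 kg/d.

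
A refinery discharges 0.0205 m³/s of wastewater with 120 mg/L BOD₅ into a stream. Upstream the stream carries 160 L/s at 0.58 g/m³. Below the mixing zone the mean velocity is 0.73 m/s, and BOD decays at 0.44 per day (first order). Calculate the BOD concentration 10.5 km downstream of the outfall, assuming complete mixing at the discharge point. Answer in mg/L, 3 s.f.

13.1 mg/L

160 L/s = 0.16 m³/s.
After complete mixing, C₀ = (0.0205·120 + 0.16·0.58) / 0.1805 = 14.14 mg/L.
Travel time t = 1.05e+04 m / 0.73 m/s = 1.438e+04 s = 0.1665 d.
C = 14.14·exp(−0.44·0.1665) = 14.14·0.9294 = 13.14 mg/L.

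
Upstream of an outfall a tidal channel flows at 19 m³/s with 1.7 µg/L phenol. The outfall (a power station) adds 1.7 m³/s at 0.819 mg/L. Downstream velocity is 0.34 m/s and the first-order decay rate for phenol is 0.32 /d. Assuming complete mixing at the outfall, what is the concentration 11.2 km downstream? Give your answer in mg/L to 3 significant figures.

1.7 µg/L = 0.0017 mg/L.
After complete mixing, C₀ = (1.7·0.819 + 19·0.0017) / 20.7 = 0.06882 mg/L.
Travel time t = 1.12e+04 m / 0.34 m/s = 3.294e+04 s = 0.3813 d.
C = 0.06882·exp(−0.32·0.3813) = 0.06882·0.8851 = 0.06092 mg/L.

0.0609 mg/L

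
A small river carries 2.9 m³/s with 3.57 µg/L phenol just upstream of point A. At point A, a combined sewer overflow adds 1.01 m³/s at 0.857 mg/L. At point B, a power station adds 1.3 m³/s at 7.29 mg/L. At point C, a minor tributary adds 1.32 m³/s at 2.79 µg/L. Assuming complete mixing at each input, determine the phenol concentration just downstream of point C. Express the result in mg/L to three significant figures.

1.59 mg/L

3.57 µg/L = 0.00357 mg/L.
After input A: C = (2.9·0.00357 + 1.01·0.857) / 3.91 = 0.224 mg/L.
After input B: C = (3.91·0.224 + 1.3·7.29) / 5.21 = 1.987 mg/L.
2.79 µg/L = 0.00279 mg/L.
After input C: C = (5.21·1.987 + 1.32·0.00279) / 6.53 = 1.586 mg/L.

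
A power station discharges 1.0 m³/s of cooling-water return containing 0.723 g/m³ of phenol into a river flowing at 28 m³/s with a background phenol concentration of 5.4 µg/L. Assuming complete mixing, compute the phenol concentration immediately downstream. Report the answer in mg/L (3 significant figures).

5.4 µg/L = 0.0054 mg/L.
By mass balance at complete mixing, C = (1·0.723 + 28·0.0054) / (1 + 28) = 0.8742/29 = 0.03014 mg/L.

0.0301 mg/L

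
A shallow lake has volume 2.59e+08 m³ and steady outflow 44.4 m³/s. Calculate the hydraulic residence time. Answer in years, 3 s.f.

Q = 44.4 m³/s × 3.156e+07 s/yr = 1.401e+09 m³/yr.
Hydraulic residence time τ = V/Q = 2.59e+08/1.401e+09 = 0.1848 yr.

0.185 yr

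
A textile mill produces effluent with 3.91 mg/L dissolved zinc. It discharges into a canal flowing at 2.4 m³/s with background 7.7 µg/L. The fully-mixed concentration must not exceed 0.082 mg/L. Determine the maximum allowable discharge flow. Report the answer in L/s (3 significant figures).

7.7 µg/L = 0.0077 mg/L.
Mass balance at complete mixing: C_std·(Q_w + Q_r) = Q_w·C_e + Q_r·C_b.
Rearranging, Q_w = Q_r·(C_std − C_b)/(C_e − C_std) = 2.4·(0.082 − 0.0077) / (3.91 − 0.082) = 0.04658 m³/s.
= 46.58 L/s.

46.6 L/s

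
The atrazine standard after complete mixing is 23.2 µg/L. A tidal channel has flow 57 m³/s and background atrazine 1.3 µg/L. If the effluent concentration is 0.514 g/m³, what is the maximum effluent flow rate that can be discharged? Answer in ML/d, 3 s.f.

220 ML/d

1.3 µg/L = 0.0013 mg/L.
23.2 µg/L = 0.0232 mg/L.
Mass balance at complete mixing: C_std·(Q_w + Q_r) = Q_w·C_e + Q_r·C_b.
Rearranging, Q_w = Q_r·(C_std − C_b)/(C_e − C_std) = 57·(0.0232 − 0.0013) / (0.514 − 0.0232) = 2.543 m³/s.
= 219.7 ML/d.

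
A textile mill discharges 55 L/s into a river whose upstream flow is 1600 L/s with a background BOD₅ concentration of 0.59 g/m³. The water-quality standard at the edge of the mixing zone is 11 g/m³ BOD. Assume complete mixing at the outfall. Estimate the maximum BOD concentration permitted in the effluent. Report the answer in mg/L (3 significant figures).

55 L/s = 0.055 m³/s.
1600 L/s = 1.6 m³/s.
Mass balance: 11·1.655 = 0.055·Cₑ + 1.6·0.59.
Cₑ = (18.21 − 0.944) / 0.055 = 313.8 mg/L.

314 mg/L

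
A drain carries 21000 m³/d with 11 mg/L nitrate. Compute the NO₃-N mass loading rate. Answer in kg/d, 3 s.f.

21000 m³/d = 0.2431 m³/s.
Mass flux = Q·C = 0.2431 m³/s × 11 g/m³ = 2.674 g/s.
= 2.674 g/s × 86.4 = 231 kg/d.

231 kg/d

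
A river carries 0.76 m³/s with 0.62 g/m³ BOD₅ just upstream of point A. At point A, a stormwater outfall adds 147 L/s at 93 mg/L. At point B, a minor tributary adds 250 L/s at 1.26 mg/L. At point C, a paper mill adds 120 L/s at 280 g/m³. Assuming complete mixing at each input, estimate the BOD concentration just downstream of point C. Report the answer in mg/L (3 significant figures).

37.6 mg/L

147 L/s = 0.147 m³/s.
After input A: C = (0.76·0.62 + 0.147·93) / 0.907 = 15.59 mg/L.
250 L/s = 0.25 m³/s.
After input B: C = (0.907·15.59 + 0.25·1.26) / 1.157 = 12.5 mg/L.
120 L/s = 0.12 m³/s.
After input C: C = (1.157·12.5 + 0.12·280) / 1.277 = 37.63 mg/L.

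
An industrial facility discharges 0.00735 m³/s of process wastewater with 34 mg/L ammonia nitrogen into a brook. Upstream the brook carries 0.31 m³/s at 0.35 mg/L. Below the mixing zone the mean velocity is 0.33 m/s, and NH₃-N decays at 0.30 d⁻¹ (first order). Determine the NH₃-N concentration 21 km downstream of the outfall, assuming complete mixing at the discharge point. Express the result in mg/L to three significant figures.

0.905 mg/L

After complete mixing, C₀ = (0.00735·34 + 0.31·0.35) / 0.3174 = 1.129 mg/L.
Travel time t = 2.1e+04 m / 0.33 m/s = 6.364e+04 s = 0.7365 d.
C = 1.129·exp(−0.30·0.7365) = 1.129·0.8017 = 0.9055 mg/L.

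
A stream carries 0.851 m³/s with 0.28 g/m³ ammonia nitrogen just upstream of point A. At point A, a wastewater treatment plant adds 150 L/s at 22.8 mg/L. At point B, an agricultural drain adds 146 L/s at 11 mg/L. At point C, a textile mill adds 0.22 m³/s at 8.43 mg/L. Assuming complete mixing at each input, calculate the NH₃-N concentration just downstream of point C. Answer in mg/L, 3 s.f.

5.21 mg/L

150 L/s = 0.15 m³/s.
After input A: C = (0.851·0.28 + 0.15·22.8) / 1.001 = 3.655 mg/L.
146 L/s = 0.146 m³/s.
After input B: C = (1.001·3.655 + 0.146·11) / 1.147 = 4.59 mg/L.
After input C: C = (1.147·4.59 + 0.22·8.43) / 1.367 = 5.208 mg/L.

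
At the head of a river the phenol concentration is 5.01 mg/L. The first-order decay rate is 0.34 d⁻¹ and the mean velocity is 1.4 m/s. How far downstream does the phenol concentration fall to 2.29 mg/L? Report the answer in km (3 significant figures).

279 km

From C = C₀·e^(−kt), t = ln(C₀/C)/k = ln(5.01/2.29)/0.34 = 0.7829/0.34 = 2.303 d.
Distance = v·t = 1.4 m/s × 1.989e+05 s = 2.785e+05 m = 278.5 km.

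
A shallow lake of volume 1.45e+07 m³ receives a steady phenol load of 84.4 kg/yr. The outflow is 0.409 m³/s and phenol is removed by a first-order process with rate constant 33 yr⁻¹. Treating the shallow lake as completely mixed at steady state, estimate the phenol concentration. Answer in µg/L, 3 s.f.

Outflow Q = 0.409 m³/s × 3.156e+07 s/yr = 1.291e+07 m³/yr.
Steady-state CSTR mass balance: W = Q·C + k·V·C, so C = W/(Q + kV).
Q + kV = 1.291e+07 + 33·1.45e+07 = 4.914e+08 m³/yr.
C = 84.4/4.914e+08 = 1.718e-07 kg/m³ = 0.0001718 mg/L = 0.1718 µg/L.

0.172 µg/L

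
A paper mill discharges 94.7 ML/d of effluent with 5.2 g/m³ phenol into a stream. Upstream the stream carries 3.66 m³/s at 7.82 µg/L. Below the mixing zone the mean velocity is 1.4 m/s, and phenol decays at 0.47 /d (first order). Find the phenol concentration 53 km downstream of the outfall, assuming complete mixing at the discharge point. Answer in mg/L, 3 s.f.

0.980 mg/L

94.7 ML/d = 1.096 m³/s.
7.82 µg/L = 0.00782 mg/L.
After complete mixing, C₀ = (1.096·5.2 + 3.66·0.00782) / 4.756 = 1.204 mg/L.
Travel time t = 5.3e+04 m / 1.4 m/s = 3.786e+04 s = 0.4382 d.
C = 1.204·exp(−0.47·0.4382) = 1.204·0.8139 = 0.9802 mg/L.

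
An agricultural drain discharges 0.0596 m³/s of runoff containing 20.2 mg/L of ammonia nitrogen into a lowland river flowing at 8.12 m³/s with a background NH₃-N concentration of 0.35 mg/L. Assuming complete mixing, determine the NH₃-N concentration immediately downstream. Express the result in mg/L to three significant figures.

Conservation of mass across the mixing zone: C = (0.0596·20.2 + 8.12·0.35) / (0.0596 + 8.12) = 4.046/8.18 = 0.4946 mg/L.

0.495 mg/L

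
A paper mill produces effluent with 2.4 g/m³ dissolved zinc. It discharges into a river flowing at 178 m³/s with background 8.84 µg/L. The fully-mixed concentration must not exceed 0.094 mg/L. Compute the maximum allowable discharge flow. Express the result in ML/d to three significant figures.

8.84 µg/L = 0.00884 mg/L.
Mass balance at complete mixing: C_std·(Q_w + Q_r) = Q_w·C_e + Q_r·C_b.
Rearranging, Q_w = Q_r·(C_std − C_b)/(C_e − C_std) = 178·(0.094 − 0.00884) / (2.4 − 0.094) = 6.573 m³/s.
= 567.9 ML/d.

568 ML/d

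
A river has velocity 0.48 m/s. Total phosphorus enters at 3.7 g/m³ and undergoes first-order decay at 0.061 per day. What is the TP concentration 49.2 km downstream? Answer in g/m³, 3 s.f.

3.44 g/m³

Travel time t = 49.2 km / 0.48 m/s = 4.92e+04/0.48 = 1.025e+05 s = 1.186 d.
First-order decay: C = 3.7·exp(−0.061·1.186) = 3.7·0.9302 = 3.442 g/m³.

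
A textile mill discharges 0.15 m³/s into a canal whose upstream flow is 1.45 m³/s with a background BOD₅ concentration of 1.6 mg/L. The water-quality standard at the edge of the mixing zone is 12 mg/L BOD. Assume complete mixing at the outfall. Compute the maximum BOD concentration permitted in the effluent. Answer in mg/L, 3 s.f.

Mass balance: 12·1.6 = 0.15·Cₑ + 1.45·1.6.
Cₑ = (19.2 − 2.32) / 0.15 = 112.5 mg/L.

113 mg/L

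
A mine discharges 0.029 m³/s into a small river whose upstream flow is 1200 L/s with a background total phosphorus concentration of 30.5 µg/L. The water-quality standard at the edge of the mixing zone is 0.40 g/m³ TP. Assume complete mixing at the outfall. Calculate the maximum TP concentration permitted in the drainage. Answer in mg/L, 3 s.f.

15.7 mg/L

1200 L/s = 1.2 m³/s.
30.5 µg/L = 0.0305 mg/L.
Mass balance: 0.4·1.229 = 0.029·Cₑ + 1.2·0.0305.
Cₑ = (0.4916 − 0.0366) / 0.029 = 15.69 mg/L.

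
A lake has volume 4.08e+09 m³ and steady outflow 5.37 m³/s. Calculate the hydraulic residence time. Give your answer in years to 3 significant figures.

24.1 yr

Q = 5.37 m³/s × 3.156e+07 s/yr = 1.695e+08 m³/yr.
Hydraulic residence time τ = V/Q = 4.08e+09/1.695e+08 = 24.08 yr.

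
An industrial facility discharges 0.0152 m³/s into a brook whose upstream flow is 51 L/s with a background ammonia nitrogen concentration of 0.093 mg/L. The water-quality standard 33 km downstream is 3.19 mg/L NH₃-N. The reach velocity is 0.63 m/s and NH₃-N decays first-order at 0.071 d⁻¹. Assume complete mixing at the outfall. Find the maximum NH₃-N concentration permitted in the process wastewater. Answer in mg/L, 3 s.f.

51 L/s = 0.051 m³/s.
Travel time to the compliance point: t = 3.3e+04/0.63 = 5.238e+04 s = 0.6063 d; decay factor exp(−0.071·0.6063) = 0.9579.
So the concentration just after mixing may be at most 3.19/0.9579 = 3.33 mg/L.
Mass balance: 3.33·0.0662 = 0.0152·Cₑ + 0.051·0.093.
Cₑ = (0.2205 − 0.004743) / 0.0152 = 14.19 mg/L.

14.2 mg/L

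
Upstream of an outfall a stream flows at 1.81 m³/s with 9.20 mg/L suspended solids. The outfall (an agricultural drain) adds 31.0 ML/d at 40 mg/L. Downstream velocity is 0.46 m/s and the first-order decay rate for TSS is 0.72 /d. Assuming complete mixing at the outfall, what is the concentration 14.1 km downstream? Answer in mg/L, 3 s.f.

11.1 mg/L

31.0 ML/d = 0.3588 m³/s.
After complete mixing, C₀ = (0.3588·40 + 1.81·9.2) / 2.169 = 14.3 mg/L.
Travel time t = 1.41e+04 m / 0.46 m/s = 3.065e+04 s = 0.3548 d.
C = 14.3·exp(−0.72·0.3548) = 14.3·0.7746 = 11.07 mg/L.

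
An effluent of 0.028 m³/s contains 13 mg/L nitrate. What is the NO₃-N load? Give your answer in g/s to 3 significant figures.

0.364 g/s

Mass flux = Q·C = 0.028 m³/s × 13 g/m³ = 0.364 g/s.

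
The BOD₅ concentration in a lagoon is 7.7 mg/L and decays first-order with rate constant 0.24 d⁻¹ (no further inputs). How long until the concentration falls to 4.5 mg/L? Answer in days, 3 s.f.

2.24 d

t = ln(C₀/C)/k = ln(7.7/4.5)/0.24 = 0.5371/0.24 = 2.238 d.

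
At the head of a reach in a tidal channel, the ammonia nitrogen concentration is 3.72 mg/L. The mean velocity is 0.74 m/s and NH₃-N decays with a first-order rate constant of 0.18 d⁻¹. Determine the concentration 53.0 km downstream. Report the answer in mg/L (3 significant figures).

3.20 mg/L

Travel time t = 53.0 km / 0.74 m/s = 5.3e+04/0.74 = 7.162e+04 s = 0.829 d.
First-order decay: C = 3.72·exp(−0.18·0.829) = 3.72·0.8614 = 3.204 mg/L.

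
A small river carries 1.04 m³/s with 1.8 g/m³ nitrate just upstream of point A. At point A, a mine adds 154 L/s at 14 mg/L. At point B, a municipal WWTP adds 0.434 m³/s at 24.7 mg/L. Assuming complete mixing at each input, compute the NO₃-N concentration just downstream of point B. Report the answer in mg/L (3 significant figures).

9.06 mg/L

154 L/s = 0.154 m³/s.
After input A: C = (1.04·1.8 + 0.154·14) / 1.194 = 3.374 mg/L.
After input B: C = (1.194·3.374 + 0.434·24.7) / 1.628 = 9.059 mg/L.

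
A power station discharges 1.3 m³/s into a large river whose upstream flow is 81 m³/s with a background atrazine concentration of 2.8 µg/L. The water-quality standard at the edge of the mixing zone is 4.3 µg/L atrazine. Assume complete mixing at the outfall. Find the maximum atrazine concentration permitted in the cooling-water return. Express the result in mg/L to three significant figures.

0.0978 mg/L

2.8 µg/L = 0.0028 mg/L.
4.3 µg/L = 0.0043 mg/L.
Mass balance: 0.0043·82.3 = 1.3·Cₑ + 81·0.0028.
Cₑ = (0.3539 − 0.2268) / 1.3 = 0.09776 mg/L.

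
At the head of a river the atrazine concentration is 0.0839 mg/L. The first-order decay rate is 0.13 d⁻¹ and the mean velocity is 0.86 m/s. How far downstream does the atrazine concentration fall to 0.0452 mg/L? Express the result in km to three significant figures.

354 km

From C = C₀·e^(−kt), t = ln(C₀/C)/k = ln(0.0839/0.0452)/0.13 = 0.6185/0.13 = 4.758 d.
Distance = v·t = 0.86 m/s × 4.111e+05 s = 3.535e+05 m = 353.5 km.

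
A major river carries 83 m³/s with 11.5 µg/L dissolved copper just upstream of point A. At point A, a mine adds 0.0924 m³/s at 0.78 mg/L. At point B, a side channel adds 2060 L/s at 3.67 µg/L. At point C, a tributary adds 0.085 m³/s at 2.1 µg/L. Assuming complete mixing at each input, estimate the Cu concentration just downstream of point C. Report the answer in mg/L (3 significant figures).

11.5 µg/L = 0.0115 mg/L.
After input A: C = (83·0.0115 + 0.0924·0.78) / 83.09 = 0.01235 mg/L.
2060 L/s = 2.06 m³/s.
3.67 µg/L = 0.00367 mg/L.
After input B: C = (83.09·0.01235 + 2.06·0.00367) / 85.15 = 0.01214 mg/L.
2.1 µg/L = 0.0021 mg/L.
After input C: C = (85.15·0.01214 + 0.085·0.0021) / 85.24 = 0.01213 mg/L.

0.0121 mg/L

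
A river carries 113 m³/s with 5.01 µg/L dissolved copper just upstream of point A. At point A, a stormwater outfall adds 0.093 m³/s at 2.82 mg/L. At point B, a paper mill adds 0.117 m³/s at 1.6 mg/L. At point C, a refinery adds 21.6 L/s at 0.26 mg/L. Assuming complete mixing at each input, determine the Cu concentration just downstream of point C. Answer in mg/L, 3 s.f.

5.01 µg/L = 0.00501 mg/L.
After input A: C = (113·0.00501 + 0.093·2.82) / 113.1 = 0.007325 mg/L.
After input B: C = (113.1·0.007325 + 0.117·1.6) / 113.2 = 0.008971 mg/L.
21.6 L/s = 0.0216 m³/s.
After input C: C = (113.2·0.008971 + 0.0216·0.26) / 113.2 = 0.009019 mg/L.

0.00902 mg/L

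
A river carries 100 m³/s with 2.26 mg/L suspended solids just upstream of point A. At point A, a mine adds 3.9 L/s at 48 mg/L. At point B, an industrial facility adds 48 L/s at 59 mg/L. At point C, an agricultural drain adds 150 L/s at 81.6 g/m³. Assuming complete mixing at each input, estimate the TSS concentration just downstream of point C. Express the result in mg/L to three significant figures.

3.9 L/s = 0.0039 m³/s.
After input A: C = (100·2.26 + 0.0039·48) / 100 = 2.262 mg/L.
48 L/s = 0.048 m³/s.
After input B: C = (100·2.262 + 0.048·59) / 100.1 = 2.289 mg/L.
150 L/s = 0.15 m³/s.
After input C: C = (100.1·2.289 + 0.15·81.6) / 100.2 = 2.408 mg/L.

2.41 mg/L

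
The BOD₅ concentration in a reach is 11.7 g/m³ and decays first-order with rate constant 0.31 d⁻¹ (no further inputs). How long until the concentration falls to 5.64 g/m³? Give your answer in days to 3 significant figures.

t = ln(C₀/C)/k = ln(11.7/5.64)/0.31 = 0.7297/0.31 = 2.354 d.

2.35 d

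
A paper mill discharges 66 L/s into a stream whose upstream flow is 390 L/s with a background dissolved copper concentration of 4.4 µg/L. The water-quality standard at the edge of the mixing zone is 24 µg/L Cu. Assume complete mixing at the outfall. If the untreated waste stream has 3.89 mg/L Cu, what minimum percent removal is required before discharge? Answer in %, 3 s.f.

66 L/s = 0.066 m³/s.
390 L/s = 0.39 m³/s.
4.4 µg/L = 0.0044 mg/L.
24 µg/L = 0.024 mg/L.
Mass balance: 0.024·0.456 = 0.066·Cₑ + 0.39·0.0044.
Cₑ = (0.01094 − 0.001716) / 0.066 = 0.1398 mg/L.
Required removal = 1 − 0.1398/3.89 = 96.41 %.

96.4 %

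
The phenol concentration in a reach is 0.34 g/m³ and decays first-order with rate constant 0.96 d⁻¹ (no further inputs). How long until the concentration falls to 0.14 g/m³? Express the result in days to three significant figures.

t = ln(C₀/C)/k = ln(0.34/0.14)/0.96 = 0.8873/0.96 = 0.9243 d.

0.924 d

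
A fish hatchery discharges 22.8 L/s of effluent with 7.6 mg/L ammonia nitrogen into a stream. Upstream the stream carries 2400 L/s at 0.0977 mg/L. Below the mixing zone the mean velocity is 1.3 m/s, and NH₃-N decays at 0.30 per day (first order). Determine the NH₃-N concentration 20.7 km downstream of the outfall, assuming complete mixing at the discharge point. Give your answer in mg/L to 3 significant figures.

22.8 L/s = 0.0228 m³/s.
2400 L/s = 2.4 m³/s.
After complete mixing, C₀ = (0.0228·7.6 + 2.4·0.0977) / 2.423 = 0.1683 mg/L.
Travel time t = 2.07e+04 m / 1.3 m/s = 1.592e+04 s = 0.1843 d.
C = 0.1683·exp(−0.30·0.1843) = 0.1683·0.9462 = 0.1592 mg/L.

0.159 mg/L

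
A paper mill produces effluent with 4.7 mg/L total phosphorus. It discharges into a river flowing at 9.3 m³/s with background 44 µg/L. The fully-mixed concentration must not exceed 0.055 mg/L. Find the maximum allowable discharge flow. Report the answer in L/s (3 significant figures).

44 µg/L = 0.044 mg/L.
Mass balance at complete mixing: C_std·(Q_w + Q_r) = Q_w·C_e + Q_r·C_b.
Rearranging, Q_w = Q_r·(C_std − C_b)/(C_e − C_std) = 9.3·(0.055 − 0.044) / (4.7 − 0.055) = 0.02202 m³/s.
= 22.02 L/s.

22.0 L/s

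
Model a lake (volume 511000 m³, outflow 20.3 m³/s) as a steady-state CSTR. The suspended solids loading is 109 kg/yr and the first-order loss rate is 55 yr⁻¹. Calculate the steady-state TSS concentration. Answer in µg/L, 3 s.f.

Outflow Q = 20.3 m³/s × 3.156e+07 s/yr = 6.406e+08 m³/yr.
Steady-state CSTR mass balance: W = Q·C + k·V·C, so C = W/(Q + kV).
Q + kV = 6.406e+08 + 55·511000 = 6.687e+08 m³/yr.
C = 109/6.687e+08 = 1.63e-07 kg/m³ = 0.000163 mg/L = 0.163 µg/L.

0.163 µg/L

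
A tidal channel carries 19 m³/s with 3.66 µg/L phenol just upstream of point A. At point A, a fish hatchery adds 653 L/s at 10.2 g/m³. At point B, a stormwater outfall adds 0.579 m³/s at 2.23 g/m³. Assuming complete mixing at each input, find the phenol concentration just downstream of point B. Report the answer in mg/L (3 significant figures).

3.66 µg/L = 0.00366 mg/L.
653 L/s = 0.653 m³/s.
After input A: C = (19·0.00366 + 0.653·10.2) / 19.65 = 0.3424 mg/L.
After input B: C = (19.65·0.3424 + 0.579·2.23) / 20.23 = 0.3965 mg/L.

0.396 mg/L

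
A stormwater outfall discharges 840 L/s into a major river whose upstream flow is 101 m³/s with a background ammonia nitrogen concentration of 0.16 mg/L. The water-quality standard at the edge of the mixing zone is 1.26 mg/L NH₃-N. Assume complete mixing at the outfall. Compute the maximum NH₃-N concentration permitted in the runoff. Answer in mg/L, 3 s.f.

840 L/s = 0.84 m³/s.
Mass balance: 1.26·101.8 = 0.84·Cₑ + 101·0.16.
Cₑ = (128.3 − 16.16) / 0.84 = 133.5 mg/L.

134 mg/L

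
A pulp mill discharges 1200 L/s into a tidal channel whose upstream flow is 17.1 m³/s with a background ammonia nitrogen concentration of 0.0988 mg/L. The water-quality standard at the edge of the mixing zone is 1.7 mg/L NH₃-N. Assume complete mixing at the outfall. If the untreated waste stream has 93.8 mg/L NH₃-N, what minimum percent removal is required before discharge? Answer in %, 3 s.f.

73.9 %

1200 L/s = 1.2 m³/s.
Mass balance: 1.7·18.3 = 1.2·Cₑ + 17.1·0.0988.
Cₑ = (31.11 − 1.689) / 1.2 = 24.52 mg/L.
Required removal = 1 − 24.52/93.8 = 73.86 %.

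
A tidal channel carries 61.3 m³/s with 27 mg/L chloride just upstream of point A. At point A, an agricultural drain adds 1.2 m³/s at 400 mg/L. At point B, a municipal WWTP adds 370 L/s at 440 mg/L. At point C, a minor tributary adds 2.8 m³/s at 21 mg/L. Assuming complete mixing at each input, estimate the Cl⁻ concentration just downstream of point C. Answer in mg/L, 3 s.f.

After input A: C = (61.3·27 + 1.2·400) / 62.5 = 34.16 mg/L.
370 L/s = 0.37 m³/s.
After input B: C = (62.5·34.16 + 0.37·440) / 62.87 = 36.55 mg/L.
After input C: C = (62.87·36.55 + 2.8·21) / 65.67 = 35.89 mg/L.

35.9 mg/L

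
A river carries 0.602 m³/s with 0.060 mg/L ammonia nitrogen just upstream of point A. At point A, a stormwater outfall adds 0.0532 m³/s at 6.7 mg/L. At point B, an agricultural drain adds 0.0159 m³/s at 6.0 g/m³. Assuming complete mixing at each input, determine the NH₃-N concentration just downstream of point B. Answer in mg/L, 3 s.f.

After input A: C = (0.602·0.06 + 0.0532·6.7) / 0.6552 = 0.5991 mg/L.
After input B: C = (0.6552·0.5991 + 0.0159·6) / 0.6711 = 0.7271 mg/L.

0.727 mg/L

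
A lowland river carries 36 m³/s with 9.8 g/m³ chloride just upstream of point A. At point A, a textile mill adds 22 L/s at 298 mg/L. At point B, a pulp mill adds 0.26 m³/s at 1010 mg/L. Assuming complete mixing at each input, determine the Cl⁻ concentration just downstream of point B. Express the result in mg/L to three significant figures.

17.1 mg/L

22 L/s = 0.022 m³/s.
After input A: C = (36·9.8 + 0.022·298) / 36.02 = 9.976 mg/L.
After input B: C = (36.02·9.976 + 0.26·1010) / 36.28 = 17.14 mg/L.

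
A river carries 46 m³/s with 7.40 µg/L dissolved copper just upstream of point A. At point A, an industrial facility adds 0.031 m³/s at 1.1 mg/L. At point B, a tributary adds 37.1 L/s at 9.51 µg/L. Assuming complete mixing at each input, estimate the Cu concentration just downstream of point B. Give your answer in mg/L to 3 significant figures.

0.00814 mg/L

7.40 µg/L = 0.0074 mg/L.
After input A: C = (46·0.0074 + 0.031·1.1) / 46.03 = 0.008136 mg/L.
37.1 L/s = 0.0371 m³/s.
9.51 µg/L = 0.00951 mg/L.
After input B: C = (46.03·0.008136 + 0.0371·0.00951) / 46.07 = 0.008137 mg/L.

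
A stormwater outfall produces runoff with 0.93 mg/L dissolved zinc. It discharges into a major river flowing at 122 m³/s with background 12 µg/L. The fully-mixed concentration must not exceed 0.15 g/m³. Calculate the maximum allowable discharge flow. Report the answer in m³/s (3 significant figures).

12 µg/L = 0.012 mg/L.
Mass balance at complete mixing: C_std·(Q_w + Q_r) = Q_w·C_e + Q_r·C_b.
Rearranging, Q_w = Q_r·(C_std − C_b)/(C_e − C_std) = 122·(0.15 − 0.012) / (0.93 − 0.15) = 21.58 m³/s.

21.6 m³/s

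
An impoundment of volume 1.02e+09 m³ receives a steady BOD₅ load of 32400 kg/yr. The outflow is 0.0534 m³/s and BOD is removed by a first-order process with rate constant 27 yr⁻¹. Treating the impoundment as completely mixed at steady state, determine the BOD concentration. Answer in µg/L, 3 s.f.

Outflow Q = 0.0534 m³/s × 3.156e+07 s/yr = 1.685e+06 m³/yr.
Steady-state CSTR mass balance: W = Q·C + k·V·C, so C = W/(Q + kV).
Q + kV = 1.685e+06 + 27·1.02e+09 = 2.754e+10 m³/yr.
C = 32400/2.754e+10 = 1.176e-06 kg/m³ = 0.001176 mg/L = 1.176 µg/L.

1.18 µg/L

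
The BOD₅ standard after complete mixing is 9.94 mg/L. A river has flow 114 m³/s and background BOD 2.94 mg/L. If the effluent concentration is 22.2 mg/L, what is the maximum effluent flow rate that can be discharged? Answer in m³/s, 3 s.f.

Mass balance at complete mixing: C_std·(Q_w + Q_r) = Q_w·C_e + Q_r·C_b.
Rearranging, Q_w = Q_r·(C_std − C_b)/(C_e − C_std) = 114·(9.94 − 2.94) / (22.2 − 9.94) = 65.09 m³/s.

65.1 m³/s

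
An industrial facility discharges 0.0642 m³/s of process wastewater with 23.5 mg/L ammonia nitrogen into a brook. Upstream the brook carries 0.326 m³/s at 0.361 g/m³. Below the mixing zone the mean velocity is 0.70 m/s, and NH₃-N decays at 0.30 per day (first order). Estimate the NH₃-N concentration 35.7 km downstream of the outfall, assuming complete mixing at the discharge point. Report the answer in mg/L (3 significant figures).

3.49 mg/L

After complete mixing, C₀ = (0.0642·23.5 + 0.326·0.361) / 0.3902 = 4.168 mg/L.
Travel time t = 3.57e+04 m / 0.70 m/s = 5.1e+04 s = 0.5903 d.
C = 4.168·exp(−0.30·0.5903) = 4.168·0.8377 = 3.492 mg/L.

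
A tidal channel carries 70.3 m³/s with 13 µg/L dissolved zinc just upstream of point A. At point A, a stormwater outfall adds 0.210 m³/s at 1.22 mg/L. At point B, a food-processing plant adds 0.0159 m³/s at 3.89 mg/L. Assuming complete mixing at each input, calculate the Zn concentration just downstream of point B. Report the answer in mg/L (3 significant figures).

0.0175 mg/L

13 µg/L = 0.013 mg/L.
After input A: C = (70.3·0.013 + 0.21·1.22) / 70.51 = 0.01659 mg/L.
After input B: C = (70.51·0.01659 + 0.0159·3.89) / 70.53 = 0.01747 mg/L.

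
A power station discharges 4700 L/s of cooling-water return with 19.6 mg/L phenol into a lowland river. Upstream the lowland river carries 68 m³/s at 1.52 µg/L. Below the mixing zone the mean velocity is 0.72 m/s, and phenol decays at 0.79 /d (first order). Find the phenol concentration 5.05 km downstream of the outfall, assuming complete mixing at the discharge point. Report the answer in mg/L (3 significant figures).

4700 L/s = 4.7 m³/s.
1.52 µg/L = 0.00152 mg/L.
After complete mixing, C₀ = (4.7·19.6 + 68·0.00152) / 72.7 = 1.269 mg/L.
Travel time t = 5050 m / 0.72 m/s = 7014 s = 0.08118 d.
C = 1.269·exp(−0.79·0.08118) = 1.269·0.9379 = 1.19 mg/L.

1.19 mg/L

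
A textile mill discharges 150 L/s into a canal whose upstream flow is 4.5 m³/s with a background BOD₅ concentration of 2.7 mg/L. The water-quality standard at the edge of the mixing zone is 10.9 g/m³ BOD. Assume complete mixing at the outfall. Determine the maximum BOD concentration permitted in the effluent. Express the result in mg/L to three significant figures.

150 L/s = 0.15 m³/s.
Mass balance: 10.9·4.65 = 0.15·Cₑ + 4.5·2.7.
Cₑ = (50.69 − 12.15) / 0.15 = 256.9 mg/L.

257 mg/L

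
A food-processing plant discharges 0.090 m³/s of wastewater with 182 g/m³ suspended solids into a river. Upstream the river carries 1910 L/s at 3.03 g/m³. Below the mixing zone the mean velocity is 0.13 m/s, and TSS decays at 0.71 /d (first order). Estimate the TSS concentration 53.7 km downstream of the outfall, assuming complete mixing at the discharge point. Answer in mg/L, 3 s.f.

1910 L/s = 1.91 m³/s.
After complete mixing, C₀ = (0.09·182 + 1.91·3.03) / 2 = 11.08 mg/L.
Travel time t = 5.37e+04 m / 0.13 m/s = 4.131e+05 s = 4.781 d.
C = 11.08·exp(−0.71·4.781) = 11.08·0.03356 = 0.3719 mg/L.

0.372 mg/L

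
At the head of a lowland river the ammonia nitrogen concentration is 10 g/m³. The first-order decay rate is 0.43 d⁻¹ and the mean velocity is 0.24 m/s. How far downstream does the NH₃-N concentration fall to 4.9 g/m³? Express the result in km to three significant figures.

From C = C₀·e^(−kt), t = ln(C₀/C)/k = ln(10/4.9)/0.43 = 0.7133/0.43 = 1.659 d.
Distance = v·t = 0.24 m/s × 1.433e+05 s = 3.44e+04 m = 34.4 km.

34.4 km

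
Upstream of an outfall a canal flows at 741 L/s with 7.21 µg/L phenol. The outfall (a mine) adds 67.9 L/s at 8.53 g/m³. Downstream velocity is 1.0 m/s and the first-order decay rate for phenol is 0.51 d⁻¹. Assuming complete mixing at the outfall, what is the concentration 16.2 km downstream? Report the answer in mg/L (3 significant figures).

0.657 mg/L

67.9 L/s = 0.0679 m³/s.
741 L/s = 0.741 m³/s.
7.21 µg/L = 0.00721 mg/L.
After complete mixing, C₀ = (0.0679·8.53 + 0.741·0.00721) / 0.8089 = 0.7226 mg/L.
Travel time t = 1.62e+04 m / 1.0 m/s = 1.62e+04 s = 0.1875 d.
C = 0.7226·exp(−0.51·0.1875) = 0.7226·0.9088 = 0.6567 mg/L.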